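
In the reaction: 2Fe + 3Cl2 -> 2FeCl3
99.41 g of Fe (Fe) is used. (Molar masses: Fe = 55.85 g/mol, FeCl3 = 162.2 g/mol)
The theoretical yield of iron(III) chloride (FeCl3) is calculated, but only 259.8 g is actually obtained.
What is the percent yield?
Moles of Fe = 99.41 g ÷ 55.85 g/mol = 1.77995 mol
Mole ratio: 2 mol FeCl3 / 2 mol Fe
Moles of FeCl3 = 1.77995 × (2/2) = 1.77995 mol
Theoretical yield = 1.77995 mol × 162.2 g/mol = 288.71 g
Actual yield = 259.8 g
Percent yield = (259.8 / 288.71) × 100% = 90.0%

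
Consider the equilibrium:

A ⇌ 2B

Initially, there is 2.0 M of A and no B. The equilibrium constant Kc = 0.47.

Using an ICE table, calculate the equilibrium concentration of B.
[B] = 0.859 M

ICE: [A] = 2.0 − x, [B] = 2x.
Kc = (2x)²/(2.0 − x) = 0.47 ⇒ 4x² + 0.47x − 0.94 = 0.
x = (−0.47 + √(0.47² + 4·4·0.94))/(2·4) = (−0.47 + √15.261)/8 = 0.42957.
[B] = 2x = 0.859 M.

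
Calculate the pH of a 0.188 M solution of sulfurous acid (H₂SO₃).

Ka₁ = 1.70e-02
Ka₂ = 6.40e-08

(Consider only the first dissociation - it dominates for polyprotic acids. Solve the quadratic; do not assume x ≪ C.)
pH = 1.31

x² + Ka₁·x − Ka₁·C = 0 with Ka₁ = 1.70e-02, C = 0.188.
x = (−Ka₁ + √(Ka₁² + 4·Ka₁·C))/2 = 4.8669e-02 M, so pH = 1.31.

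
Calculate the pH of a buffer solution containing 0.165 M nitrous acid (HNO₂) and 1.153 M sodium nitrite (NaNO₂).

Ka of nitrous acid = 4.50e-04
pH = 4.19

pKa = -log(4.50e-04) = 3.35. pH = pKa + log([A⁻]/[HA]) = 3.35 + log(1.153/0.165)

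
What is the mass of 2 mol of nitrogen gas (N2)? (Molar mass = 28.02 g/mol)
Mass = 2 mol × 28.02 g/mol = 56.04 g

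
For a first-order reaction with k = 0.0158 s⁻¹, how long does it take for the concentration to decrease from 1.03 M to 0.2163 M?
98.78 s

From ln[A] = ln[A]₀ - k·t: t = ln([A]₀/[A])/k = ln(1.03/0.2163)/0.0158 = ln(4.7619)/0.0158 = 1.5606/0.0158 = 98.78 s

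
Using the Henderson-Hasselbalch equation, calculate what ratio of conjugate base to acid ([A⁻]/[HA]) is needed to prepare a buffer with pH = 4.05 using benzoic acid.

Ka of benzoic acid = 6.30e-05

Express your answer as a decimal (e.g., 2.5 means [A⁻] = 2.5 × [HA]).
[A⁻]/[HA] = 0.707

pKa = −log(6.30e-05) = 4.2007. pH = pKa + log([A⁻]/[HA]). 4.05 = 4.2007 + log(ratio). log(ratio) = 4.05 − 4.2007 = -0.1507. ratio = 10^(-0.1507) = 0.707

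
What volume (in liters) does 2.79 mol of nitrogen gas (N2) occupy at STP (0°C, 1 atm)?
At STP, 1 mol of gas occupies 22.4 L
Volume = 2.79 mol × 22.4 L/mol = 62.50 L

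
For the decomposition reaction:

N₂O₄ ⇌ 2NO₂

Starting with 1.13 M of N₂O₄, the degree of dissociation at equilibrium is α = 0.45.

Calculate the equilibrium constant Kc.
K_c = 1.6642

x = α·[A]₀ = 0.45 × 1.13 = 0.5085 M dissociated.
At eq: [N₂O₄] = 1.13 − 0.5085 = 0.6215 M; [NO₂] = 2x = 1.017 M.
Kc = [NO₂]²/[N₂O₄] = (1.017)²/0.6215 = 1.664.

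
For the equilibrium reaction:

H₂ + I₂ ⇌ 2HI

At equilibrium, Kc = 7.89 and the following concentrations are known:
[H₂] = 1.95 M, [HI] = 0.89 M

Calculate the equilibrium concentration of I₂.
[I₂] = 0.0515 M

Kc = ([HI]^2) / ([H₂] × [I₂]) = 7.89
[I₂]^1 = (product terms)/(Kc · other reactant terms) = 0.7921 / (7.89 · 1.95) = 0.051484
[I₂] = 0.0515 M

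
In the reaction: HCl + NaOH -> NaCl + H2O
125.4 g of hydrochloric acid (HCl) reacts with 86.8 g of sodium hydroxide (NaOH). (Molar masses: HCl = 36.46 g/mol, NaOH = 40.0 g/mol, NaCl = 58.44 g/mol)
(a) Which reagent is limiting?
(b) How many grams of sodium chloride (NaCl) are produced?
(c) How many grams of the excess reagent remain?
(a) NaOH, (b) 126.8 g, (c) 46.28 g

Moles of HCl = 125.4 g ÷ 36.46 g/mol = 3.43939 mol
Moles of NaOH = 86.8 g ÷ 40.0 g/mol = 2.17 mol
Moles ÷ coefficient: HCl: 3.43939/1 = 3.439, NaOH: 2.17/1 = 2.17
(a) NaOH has the smaller value, so NaOH is the limiting reagent.
(b) Moles of NaCl = 2.17 mol NaOH × (1/1) = 2.17 mol; mass = 2.17 mol × 58.44 g/mol = 126.8 g
(c) HCl consumed = 2.17 × (1/1) = 2.17 mol; remaining = 3.43939 − 2.17 = 1.26939 mol; mass = 1.26939 mol × 36.46 g/mol = 46.28 g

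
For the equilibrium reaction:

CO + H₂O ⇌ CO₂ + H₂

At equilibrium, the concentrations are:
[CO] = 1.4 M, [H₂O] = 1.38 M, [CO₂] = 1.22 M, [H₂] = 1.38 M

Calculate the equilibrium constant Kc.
K_c = 0.8714

Kc = ([CO₂] × [H₂]) / ([CO] × [H₂O])
   = ((1.22)·(1.38)) / ((1.4)·(1.38))
   = 1.6836 / 1.932 = 0.8714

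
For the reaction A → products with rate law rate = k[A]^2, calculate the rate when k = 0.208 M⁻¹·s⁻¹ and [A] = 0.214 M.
0.009526 M/s

rate = k·[A]^2 = 0.208·(0.214)^2 = 0.208·0.045796 = 0.009526 M/s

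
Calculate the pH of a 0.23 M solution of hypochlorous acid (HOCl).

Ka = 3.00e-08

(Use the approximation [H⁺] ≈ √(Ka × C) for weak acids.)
pH = 4.08

[H⁺] = √(Ka × C) = √(3.00e-08 × 0.23) = 8.3066e-05. pH = -log(8.3066e-05)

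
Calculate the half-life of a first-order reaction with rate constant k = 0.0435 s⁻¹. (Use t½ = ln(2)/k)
15.93 s

t½ = ln(2)/k = 0.6931/0.0435 = 15.93 s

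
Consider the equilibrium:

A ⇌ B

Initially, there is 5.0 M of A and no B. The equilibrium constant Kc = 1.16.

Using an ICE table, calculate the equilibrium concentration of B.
[B] = 2.685 M

ICE: [A] = 5.0 − x, [B] = x.
Kc = x/(5.0 − x) = 1.16 ⇒ x = 1.16·5.0/(1 + 1.16) = 5.8/2.16 = 2.685.
[B] = x = 2.685 M.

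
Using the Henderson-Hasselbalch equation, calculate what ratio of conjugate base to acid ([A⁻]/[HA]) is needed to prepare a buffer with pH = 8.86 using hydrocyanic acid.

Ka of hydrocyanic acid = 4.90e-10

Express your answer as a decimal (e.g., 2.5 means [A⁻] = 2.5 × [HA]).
[A⁻]/[HA] = 0.355

pKa = −log(4.90e-10) = 9.3098. pH = pKa + log([A⁻]/[HA]). 8.86 = 9.3098 + log(ratio). log(ratio) = 8.86 − 9.3098 = -0.4498. ratio = 10^(-0.4498) = 0.355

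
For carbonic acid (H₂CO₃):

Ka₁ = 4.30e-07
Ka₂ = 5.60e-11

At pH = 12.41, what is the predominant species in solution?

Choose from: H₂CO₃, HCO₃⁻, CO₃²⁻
CO₃²⁻

pKa1 = 6.37, pKa2 = 10.25. Each pKa is the crossover between adjacent species; pH = 12.41 lies in the region where CO₃²⁻ predominates.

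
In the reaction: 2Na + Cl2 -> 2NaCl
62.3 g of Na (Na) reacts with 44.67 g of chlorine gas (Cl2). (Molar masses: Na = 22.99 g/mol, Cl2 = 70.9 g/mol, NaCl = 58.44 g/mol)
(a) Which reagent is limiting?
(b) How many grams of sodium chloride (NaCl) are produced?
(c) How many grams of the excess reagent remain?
(a) Cl2, (b) 73.64 g, (c) 33.33 g

Moles of Na = 62.3 g ÷ 22.99 g/mol = 2.70987 mol
Moles of Cl2 = 44.67 g ÷ 70.9 g/mol = 0.630042 mol
Moles ÷ coefficient: Na: 2.70987/2 = 1.355, Cl2: 0.630042/1 = 0.63
(a) Cl2 has the smaller value, so Cl2 is the limiting reagent.
(b) Moles of NaCl = 0.630042 mol Cl2 × (2/1) = 1.26008 mol; mass = 1.26008 mol × 58.44 g/mol = 73.64 g
(c) Na consumed = 0.630042 × (2/1) = 1.26008 mol; remaining = 2.70987 − 1.26008 = 1.44979 mol; mass = 1.44979 mol × 22.99 g/mol = 33.33 g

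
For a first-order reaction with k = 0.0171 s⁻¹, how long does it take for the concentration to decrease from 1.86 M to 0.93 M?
40.53 s

From ln[A] = ln[A]₀ - k·t: t = ln([A]₀/[A])/k = ln(1.86/0.93)/0.0171 = ln(2.0000)/0.0171 = 0.6931/0.0171 = 40.53 s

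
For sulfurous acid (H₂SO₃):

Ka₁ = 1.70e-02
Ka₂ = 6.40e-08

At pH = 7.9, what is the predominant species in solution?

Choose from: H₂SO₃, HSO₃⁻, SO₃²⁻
SO₃²⁻

pKa1 = 1.77, pKa2 = 7.19. Each pKa is the crossover between adjacent species; pH = 7.9 lies in the region where SO₃²⁻ predominates.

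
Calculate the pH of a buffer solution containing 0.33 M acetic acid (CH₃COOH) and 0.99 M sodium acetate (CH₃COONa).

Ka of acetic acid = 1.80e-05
pH = 5.22

pKa = -log(1.80e-05) = 4.74. pH = pKa + log([A⁻]/[HA]) = 4.74 + log(0.99/0.33)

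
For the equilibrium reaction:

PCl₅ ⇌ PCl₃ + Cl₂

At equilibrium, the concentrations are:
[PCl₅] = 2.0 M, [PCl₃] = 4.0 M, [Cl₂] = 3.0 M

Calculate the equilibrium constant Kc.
K_c = 6.0000

Kc = ([PCl₃] × [Cl₂]) / ([PCl₅])
   = ((4.0)·(3.0)) / ((2.0))
   = 12 / 2 = 6.0000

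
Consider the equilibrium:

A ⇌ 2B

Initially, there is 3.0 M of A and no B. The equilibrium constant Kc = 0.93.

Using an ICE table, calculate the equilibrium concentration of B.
[B] = 1.454 M

ICE: [A] = 3.0 − x, [B] = 2x.
Kc = (2x)²/(3.0 − x) = 0.93 ⇒ 4x² + 0.93x − 2.79 = 0.
x = (−0.93 + √(0.93² + 4·4·2.79))/(2·4) = (−0.93 + √45.505)/8 = 0.72697.
[B] = 2x = 1.454 M.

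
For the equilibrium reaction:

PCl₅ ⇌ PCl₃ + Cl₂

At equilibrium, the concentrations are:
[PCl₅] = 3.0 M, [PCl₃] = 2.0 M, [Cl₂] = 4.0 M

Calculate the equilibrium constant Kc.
K_c = 2.6667

Kc = ([PCl₃] × [Cl₂]) / ([PCl₅])
   = ((2.0)·(4.0)) / ((3.0))
   = 8 / 3 = 2.6667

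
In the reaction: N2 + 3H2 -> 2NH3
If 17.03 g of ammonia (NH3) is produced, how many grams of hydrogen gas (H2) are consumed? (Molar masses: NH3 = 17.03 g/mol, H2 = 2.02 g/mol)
Moles of NH3 = 17.03 g ÷ 17.03 g/mol = 1 mol
Mole ratio: 3 mol H2 / 2 mol NH3
Moles of H2 = 1 × (3/2) = 1.5 mol
Mass of H2 = 1.5 mol × 2.02 g/mol = 3.03 g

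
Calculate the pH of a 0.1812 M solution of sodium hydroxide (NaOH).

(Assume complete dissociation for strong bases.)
pH = 13.26

[OH⁻] = 0.1812 M for strong base. pOH = -log[OH⁻] = 0.74, pH = 14 - pOH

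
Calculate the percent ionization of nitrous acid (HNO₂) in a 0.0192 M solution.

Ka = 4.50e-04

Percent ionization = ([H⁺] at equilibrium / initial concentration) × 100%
Percent ionization = 14.2%

Let x = [H⁺]. Ka = x²/(C - x) ⇒ x² + (4.50e-04)x - (4.50e-04)(0.0192) = 0. x = 2.7230e-03. Percent = (2.7230e-03/0.0192) × 100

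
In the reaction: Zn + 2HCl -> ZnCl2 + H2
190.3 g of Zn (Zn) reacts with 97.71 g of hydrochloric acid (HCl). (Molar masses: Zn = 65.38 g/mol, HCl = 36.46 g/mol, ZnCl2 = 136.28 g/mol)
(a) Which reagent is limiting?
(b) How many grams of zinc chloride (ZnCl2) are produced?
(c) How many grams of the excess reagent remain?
(a) HCl, (b) 182.6 g, (c) 102.7 g

Moles of Zn = 190.3 g ÷ 65.38 g/mol = 2.91068 mol
Moles of HCl = 97.71 g ÷ 36.46 g/mol = 2.67992 mol
Moles ÷ coefficient: Zn: 2.91068/1 = 2.911, HCl: 2.67992/2 = 1.34
(a) HCl has the smaller value, so HCl is the limiting reagent.
(b) Moles of ZnCl2 = 2.67992 mol HCl × (1/2) = 1.33996 mol; mass = 1.33996 mol × 136.28 g/mol = 182.6 g
(c) Zn consumed = 2.67992 × (1/2) = 1.33996 mol; remaining = 2.91068 − 1.33996 = 1.57071 mol; mass = 1.57071 mol × 65.38 g/mol = 102.7 g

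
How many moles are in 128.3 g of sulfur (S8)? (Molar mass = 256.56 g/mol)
Moles = 128.3 g ÷ 256.56 g/mol = 0.5001 mol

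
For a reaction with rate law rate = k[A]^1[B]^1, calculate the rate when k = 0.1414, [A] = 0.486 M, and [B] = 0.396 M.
0.02721 M/s

rate = k·[A]^1·[B]^1 = 0.1414·(0.486)^1·(0.396)^1 = 0.1414·0.486·0.396 = 0.02721 M/s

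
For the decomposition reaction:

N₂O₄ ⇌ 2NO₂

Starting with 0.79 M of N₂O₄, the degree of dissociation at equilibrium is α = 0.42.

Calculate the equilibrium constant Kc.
K_c = 0.9611

x = α·[A]₀ = 0.42 × 0.79 = 0.3318 M dissociated.
At eq: [N₂O₄] = 0.79 − 0.3318 = 0.4582 M; [NO₂] = 2x = 0.6636 M.
Kc = [NO₂]²/[N₂O₄] = (0.6636)²/0.4582 = 0.9611.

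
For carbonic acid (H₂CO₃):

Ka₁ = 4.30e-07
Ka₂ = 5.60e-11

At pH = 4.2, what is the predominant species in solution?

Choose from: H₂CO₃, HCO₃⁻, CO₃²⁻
H₂CO₃

pKa1 = 6.37, pKa2 = 10.25. Each pKa is the crossover between adjacent species; pH = 4.2 lies in the region where H₂CO₃ predominates.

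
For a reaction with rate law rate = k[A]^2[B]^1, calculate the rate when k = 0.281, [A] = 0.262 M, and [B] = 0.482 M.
0.009297 M/s

rate = k·[A]^2·[B]^1 = 0.281·(0.262)^2·(0.482)^1 = 0.281·0.068644·0.482 = 0.009297 M/s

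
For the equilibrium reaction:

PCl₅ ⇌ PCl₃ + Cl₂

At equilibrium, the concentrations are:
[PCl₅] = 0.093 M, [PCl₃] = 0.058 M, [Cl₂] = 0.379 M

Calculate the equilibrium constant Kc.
K_c = 0.2364

Kc = ([PCl₃] × [Cl₂]) / ([PCl₅])
   = ((0.058)·(0.379)) / ((0.093))
   = 0.021982 / 0.093 = 0.2364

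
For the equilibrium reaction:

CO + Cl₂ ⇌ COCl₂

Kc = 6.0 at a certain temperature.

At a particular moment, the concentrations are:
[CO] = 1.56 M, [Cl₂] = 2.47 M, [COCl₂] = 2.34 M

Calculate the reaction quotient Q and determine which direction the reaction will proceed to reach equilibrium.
Q = 0.607, Q < K, reaction proceeds forward (toward products)

Q = ([COCl₂]) / ([CO] × [Cl₂])
  = ((2.34)) / ((1.56)·(2.47)) = 2.34/3.8532 = 0.6073
Since Q = 0.6073 < Kc = 6.0, the reaction proceeds forward (toward products) to reach equilibrium.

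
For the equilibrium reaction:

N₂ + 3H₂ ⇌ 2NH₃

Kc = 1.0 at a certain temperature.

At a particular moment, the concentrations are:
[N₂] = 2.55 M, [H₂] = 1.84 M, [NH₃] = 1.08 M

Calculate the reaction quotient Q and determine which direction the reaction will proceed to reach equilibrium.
Q = 0.073, Q < K, reaction proceeds forward (toward products)

Q = ([NH₃]^2) / ([N₂] × [H₂]^3)
  = ((1.08)^2) / ((2.55)·(1.84)^3) = 1.1664/15.885 = 0.07343
Since Q = 0.07343 < Kc = 1.0, the reaction proceeds forward (toward products) to reach equilibrium.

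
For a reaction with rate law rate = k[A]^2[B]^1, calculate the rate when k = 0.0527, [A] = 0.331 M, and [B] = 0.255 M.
0.001472 M/s

rate = k·[A]^2·[B]^1 = 0.0527·(0.331)^2·(0.255)^1 = 0.0527·0.109561·0.255 = 0.001472 M/s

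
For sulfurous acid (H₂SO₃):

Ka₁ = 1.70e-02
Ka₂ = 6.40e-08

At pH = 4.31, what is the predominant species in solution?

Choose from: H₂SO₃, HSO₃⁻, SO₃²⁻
HSO₃⁻

pKa1 = 1.77, pKa2 = 7.19. Each pKa is the crossover between adjacent species; pH = 4.31 lies in the region where HSO₃⁻ predominates.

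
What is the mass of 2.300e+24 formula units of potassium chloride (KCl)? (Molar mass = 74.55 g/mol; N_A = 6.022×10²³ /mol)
Moles = 2.300e+24 ÷ 6.022×10²³ = 3.81933 mol
Mass = 3.81933 mol × 74.55 g/mol = 284.7 g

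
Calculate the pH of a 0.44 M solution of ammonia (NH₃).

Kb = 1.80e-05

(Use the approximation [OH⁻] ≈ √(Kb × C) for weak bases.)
pH = 11.45

[OH⁻] = √(Kb × C) = √(1.80e-05 × 0.44) = 2.8142e-03. pOH = 2.55, pH = 14 - pOH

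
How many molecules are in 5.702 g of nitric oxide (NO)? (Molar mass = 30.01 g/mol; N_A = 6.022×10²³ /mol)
Moles = 5.702 g ÷ 30.01 g/mol = 0.190003 mol
Molecules = 0.190003 mol × 6.022×10²³ /mol = 1.144e+23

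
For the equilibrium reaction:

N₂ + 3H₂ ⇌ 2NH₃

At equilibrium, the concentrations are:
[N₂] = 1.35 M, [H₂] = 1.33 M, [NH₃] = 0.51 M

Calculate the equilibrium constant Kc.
K_c = 0.0819

Kc = ([NH₃]^2) / ([N₂] × [H₂]^3)
   = ((0.51)^2) / ((1.35)·(1.33)^3)
   = 0.2601 / 3.1761 = 0.0819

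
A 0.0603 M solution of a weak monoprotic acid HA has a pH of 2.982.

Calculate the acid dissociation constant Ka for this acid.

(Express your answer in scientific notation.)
K_a = 1.83e-05

[H⁺] = 10^(−pH) = 10^(−2.982) = 1.042e-03 M. For HA ⇌ H⁺ + A⁻, Ka = x²/(C − x) = (1.042e-03)²/(0.0603 − 1.042e-03) = 1.83e-05.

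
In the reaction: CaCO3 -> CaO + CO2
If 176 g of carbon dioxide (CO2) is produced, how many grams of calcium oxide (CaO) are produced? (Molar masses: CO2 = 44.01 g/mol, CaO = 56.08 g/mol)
Moles of CO2 = 176 g ÷ 44.01 g/mol = 3.99909 mol
Mole ratio: 1 mol CaO / 1 mol CO2
Moles of CaO = 3.99909 × (1/1) = 3.99909 mol
Mass of CaO = 3.99909 mol × 56.08 g/mol = 224.3 g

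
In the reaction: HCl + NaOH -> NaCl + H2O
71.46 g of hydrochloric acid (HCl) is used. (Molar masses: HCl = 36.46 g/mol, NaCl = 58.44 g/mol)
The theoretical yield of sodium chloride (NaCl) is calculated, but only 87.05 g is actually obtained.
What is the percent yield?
Moles of HCl = 71.46 g ÷ 36.46 g/mol = 1.95996 mol
Mole ratio: 1 mol NaCl / 1 mol HCl
Moles of NaCl = 1.95996 × (1/1) = 1.95996 mol
Theoretical yield = 1.95996 mol × 58.44 g/mol = 114.54 g
Actual yield = 87.05 g
Percent yield = (87.05 / 114.54) × 100% = 76.0%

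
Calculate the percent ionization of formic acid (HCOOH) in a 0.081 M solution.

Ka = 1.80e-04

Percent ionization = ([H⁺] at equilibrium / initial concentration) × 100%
Percent ionization = 4.6%

Let x = [H⁺]. Ka = x²/(C - x) ⇒ x² + (1.80e-04)x - (1.80e-04)(0.081) = 0. x = 3.7294e-03. Percent = (3.7294e-03/0.081) × 100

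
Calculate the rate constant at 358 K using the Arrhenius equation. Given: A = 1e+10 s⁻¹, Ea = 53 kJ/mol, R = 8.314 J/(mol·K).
1.85e+02 s⁻¹

k = A·exp(-Ea/(R·T)) = 1e+10·exp(-53000/(8.314·358)) = 1e+10·exp(-17.8067) = 1e+10·1.8478e-08 = 1.85e+02 s⁻¹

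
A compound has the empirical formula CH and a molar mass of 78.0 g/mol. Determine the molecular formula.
Empirical formula mass of CH = 13.02 g/mol
Multiplier = 78.0 / 13.02 ≈ 6
Molecular formula = (CH) × 6 = C6H6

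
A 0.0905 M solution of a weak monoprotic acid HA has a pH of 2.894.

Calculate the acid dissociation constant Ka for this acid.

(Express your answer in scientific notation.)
K_a = 1.83e-05

[H⁺] = 10^(−pH) = 10^(−2.894) = 1.276e-03 M. For HA ⇌ H⁺ + A⁻, Ka = x²/(C − x) = (1.276e-03)²/(0.0905 − 1.276e-03) = 1.83e-05.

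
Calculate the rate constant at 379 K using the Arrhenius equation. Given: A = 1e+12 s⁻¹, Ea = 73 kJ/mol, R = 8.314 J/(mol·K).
8.68e+01 s⁻¹

k = A·exp(-Ea/(R·T)) = 1e+12·exp(-73000/(8.314·379)) = 1e+12·exp(-23.1672) = 1e+12·8.6818e-11 = 8.68e+01 s⁻¹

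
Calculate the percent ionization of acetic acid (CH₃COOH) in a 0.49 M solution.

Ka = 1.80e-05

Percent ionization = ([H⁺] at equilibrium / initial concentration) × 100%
Percent ionization = 0.604%

Let x = [H⁺]. Ka = x²/(C - x) ⇒ x² + (1.80e-05)x - (1.80e-05)(0.49) = 0. x = 2.9609e-03. Percent = (2.9609e-03/0.49) × 100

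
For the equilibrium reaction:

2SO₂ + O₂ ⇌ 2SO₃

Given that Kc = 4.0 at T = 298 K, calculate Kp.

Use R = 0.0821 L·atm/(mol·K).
K_p = 0.1635

Δn = (moles gaseous products) − (moles gaseous reactants) = -1
T = 298 K; RT = 0.0821 × 298 = 24.4658
Kp = Kc·(RT)^Δn = 4.0 × (24.4658)^-1 = 4.0 × 0.0408734 = 0.1635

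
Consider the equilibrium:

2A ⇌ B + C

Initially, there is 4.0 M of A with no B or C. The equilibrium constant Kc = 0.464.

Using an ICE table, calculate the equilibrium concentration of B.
[B] = 1.153 M

ICE: [A] = 4.0 − 2x, [B] = [C] = x.
Kc = x²/(4.0 − 2x)² = 0.464 ⇒ √Kc = x/(4.0 − 2x).
x = √0.464·4.0/(1 + 2√0.464) = 0.68118·4.0/2.3624 = 1.1534.
[B] = x = 1.153 M.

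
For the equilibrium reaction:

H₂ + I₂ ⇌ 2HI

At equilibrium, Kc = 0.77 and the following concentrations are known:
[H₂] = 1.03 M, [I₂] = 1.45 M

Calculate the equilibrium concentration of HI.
[HI] = 1.0724 M

Kc = ([HI]^2) / ([H₂] × [I₂]) = 0.77
[HI]^2 = Kc · (reactant terms)/(other product terms) = 0.77 · 1.4935 / 1 = 1.15
[HI] = (1.15)^(1/2) = 1.0724 M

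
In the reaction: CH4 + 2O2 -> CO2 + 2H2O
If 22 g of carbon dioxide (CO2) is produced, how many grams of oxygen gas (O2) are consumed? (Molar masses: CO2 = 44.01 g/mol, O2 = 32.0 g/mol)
Moles of CO2 = 22 g ÷ 44.01 g/mol = 0.499886 mol
Mole ratio: 2 mol O2 / 1 mol CO2
Moles of O2 = 0.499886 × (2/1) = 0.999773 mol
Mass of O2 = 0.999773 mol × 32.0 g/mol = 31.99 g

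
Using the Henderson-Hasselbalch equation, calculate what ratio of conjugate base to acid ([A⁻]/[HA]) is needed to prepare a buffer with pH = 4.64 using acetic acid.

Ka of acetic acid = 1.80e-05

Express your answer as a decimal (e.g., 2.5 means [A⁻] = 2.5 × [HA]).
[A⁻]/[HA] = 0.786

pKa = −log(1.80e-05) = 4.7447. pH = pKa + log([A⁻]/[HA]). 4.64 = 4.7447 + log(ratio). log(ratio) = 4.64 − 4.7447 = -0.1047. ratio = 10^(-0.1047) = 0.786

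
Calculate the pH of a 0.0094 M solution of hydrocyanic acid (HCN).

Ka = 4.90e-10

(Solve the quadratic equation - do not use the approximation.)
pH = 5.67

x² + Ka×x - Ka×C = 0. Using quadratic formula: [H⁺] = 2.1459e-06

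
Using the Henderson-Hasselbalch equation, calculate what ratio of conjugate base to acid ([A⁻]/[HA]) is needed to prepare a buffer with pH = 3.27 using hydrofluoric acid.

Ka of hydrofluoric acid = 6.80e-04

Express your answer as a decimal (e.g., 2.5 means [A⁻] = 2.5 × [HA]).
[A⁻]/[HA] = 1.266

pKa = −log(6.80e-04) = 3.1675. pH = pKa + log([A⁻]/[HA]). 3.27 = 3.1675 + log(ratio). log(ratio) = 3.27 − 3.1675 = 0.1025. ratio = 10^(0.1025) = 1.266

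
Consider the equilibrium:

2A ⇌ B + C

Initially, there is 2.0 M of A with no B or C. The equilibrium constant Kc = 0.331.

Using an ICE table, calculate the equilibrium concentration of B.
[B] = 0.535 M

ICE: [A] = 2.0 − 2x, [B] = [C] = x.
Kc = x²/(2.0 − 2x)² = 0.331 ⇒ √Kc = x/(2.0 − 2x).
x = √0.331·2.0/(1 + 2√0.331) = 0.57533·2.0/2.1507 = 0.53502.
[B] = x = 0.535 M.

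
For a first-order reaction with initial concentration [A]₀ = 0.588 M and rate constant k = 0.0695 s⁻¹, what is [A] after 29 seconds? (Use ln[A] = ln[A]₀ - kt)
0.0784 M

ln[A] = ln[A]₀ - k·t = ln(0.588) - (0.0695)·(29) = -0.5310 - 2.0155 = -2.5465
[A] = e^(-2.5465) = 0.0784 M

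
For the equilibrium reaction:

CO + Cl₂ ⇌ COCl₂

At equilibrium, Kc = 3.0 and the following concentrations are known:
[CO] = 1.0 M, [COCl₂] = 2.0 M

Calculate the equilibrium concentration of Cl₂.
[Cl₂] = 0.6667 M

Kc = ([COCl₂]) / ([CO] × [Cl₂]) = 3.0
[Cl₂]^1 = (product terms)/(Kc · other reactant terms) = 2 / (3.0 · 1) = 0.66667
[Cl₂] = 0.6667 M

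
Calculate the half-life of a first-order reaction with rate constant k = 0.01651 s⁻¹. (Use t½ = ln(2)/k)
41.98 s

t½ = ln(2)/k = 0.6931/0.01651 = 41.98 s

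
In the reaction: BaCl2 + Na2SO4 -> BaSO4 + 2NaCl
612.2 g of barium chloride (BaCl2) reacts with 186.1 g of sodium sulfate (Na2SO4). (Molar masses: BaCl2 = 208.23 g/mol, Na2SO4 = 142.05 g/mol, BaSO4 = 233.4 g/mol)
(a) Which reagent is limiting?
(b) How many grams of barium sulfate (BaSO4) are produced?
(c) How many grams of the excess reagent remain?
(a) Na2SO4, (b) 305.8 g, (c) 339.4 g

Moles of BaCl2 = 612.2 g ÷ 208.23 g/mol = 2.94002 mol
Moles of Na2SO4 = 186.1 g ÷ 142.05 g/mol = 1.3101 mol
Moles ÷ coefficient: BaCl2: 2.94002/1 = 2.94, Na2SO4: 1.3101/1 = 1.31
(a) Na2SO4 has the smaller value, so Na2SO4 is the limiting reagent.
(b) Moles of BaSO4 = 1.3101 mol Na2SO4 × (1/1) = 1.3101 mol; mass = 1.3101 mol × 233.4 g/mol = 305.8 g
(c) BaCl2 consumed = 1.3101 × (1/1) = 1.3101 mol; remaining = 2.94002 − 1.3101 = 1.62992 mol; mass = 1.62992 mol × 208.23 g/mol = 339.4 g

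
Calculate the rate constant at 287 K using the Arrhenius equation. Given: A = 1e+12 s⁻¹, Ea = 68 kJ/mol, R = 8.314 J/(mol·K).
4.20e-01 s⁻¹

k = A·exp(-Ea/(R·T)) = 1e+12·exp(-68000/(8.314·287)) = 1e+12·exp(-28.4982) = 1e+12·4.2015e-13 = 4.20e-01 s⁻¹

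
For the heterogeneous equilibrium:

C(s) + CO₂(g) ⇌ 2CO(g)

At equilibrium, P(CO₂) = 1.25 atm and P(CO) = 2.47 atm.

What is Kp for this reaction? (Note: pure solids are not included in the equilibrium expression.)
K_p = 4.881

Solid C is excluded.
Kp = P(CO)²/P(CO₂) = (2.47)²/1.25 = 6.101/1.25 = 4.881.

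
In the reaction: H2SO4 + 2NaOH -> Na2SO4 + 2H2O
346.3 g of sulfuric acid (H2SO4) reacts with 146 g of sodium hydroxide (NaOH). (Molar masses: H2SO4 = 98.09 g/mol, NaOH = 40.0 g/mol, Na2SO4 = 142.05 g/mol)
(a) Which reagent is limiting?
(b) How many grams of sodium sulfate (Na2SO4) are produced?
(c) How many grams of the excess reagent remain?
(a) NaOH, (b) 259.2 g, (c) 167.3 g

Moles of H2SO4 = 346.3 g ÷ 98.09 g/mol = 3.53043 mol
Moles of NaOH = 146 g ÷ 40.0 g/mol = 3.65 mol
Moles ÷ coefficient: H2SO4: 3.53043/1 = 3.53, NaOH: 3.65/2 = 1.825
(a) NaOH has the smaller value, so NaOH is the limiting reagent.
(b) Moles of Na2SO4 = 3.65 mol NaOH × (1/2) = 1.825 mol; mass = 1.825 mol × 142.05 g/mol = 259.2 g
(c) H2SO4 consumed = 3.65 × (1/2) = 1.825 mol; remaining = 3.53043 − 1.825 = 1.70543 mol; mass = 1.70543 mol × 98.09 g/mol = 167.3 g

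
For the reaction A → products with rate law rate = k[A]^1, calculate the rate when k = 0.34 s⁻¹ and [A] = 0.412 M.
0.1401 M/s

rate = k·[A]^1 = 0.34·(0.412)^1 = 0.34·0.412 = 0.1401 M/s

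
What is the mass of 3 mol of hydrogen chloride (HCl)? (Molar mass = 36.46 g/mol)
Mass = 3 mol × 36.46 g/mol = 109.4 g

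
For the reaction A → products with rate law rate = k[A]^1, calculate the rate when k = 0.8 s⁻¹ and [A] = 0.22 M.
0.176 M/s

rate = k·[A]^1 = 0.8·(0.22)^1 = 0.8·0.22 = 0.176 M/s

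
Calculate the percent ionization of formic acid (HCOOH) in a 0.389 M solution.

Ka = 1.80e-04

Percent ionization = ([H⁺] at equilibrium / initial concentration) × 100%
Percent ionization = 2.13%

Let x = [H⁺]. Ka = x²/(C - x) ⇒ x² + (1.80e-04)x - (1.80e-04)(0.389) = 0. x = 8.2783e-03. Percent = (8.2783e-03/0.389) × 100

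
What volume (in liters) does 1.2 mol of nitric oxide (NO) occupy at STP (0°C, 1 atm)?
At STP, 1 mol of gas occupies 22.4 L
Volume = 1.2 mol × 22.4 L/mol = 26.88 L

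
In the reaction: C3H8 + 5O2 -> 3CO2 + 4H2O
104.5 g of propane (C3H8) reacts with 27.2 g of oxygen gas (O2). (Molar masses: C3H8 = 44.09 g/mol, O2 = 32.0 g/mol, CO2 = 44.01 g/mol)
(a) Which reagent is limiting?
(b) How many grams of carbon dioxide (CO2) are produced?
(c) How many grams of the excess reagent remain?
(a) O2, (b) 22.45 g, (c) 97 g

Moles of C3H8 = 104.5 g ÷ 44.09 g/mol = 2.37015 mol
Moles of O2 = 27.2 g ÷ 32.0 g/mol = 0.85 mol
Moles ÷ coefficient: C3H8: 2.37015/1 = 2.37, O2: 0.85/5 = 0.17
(a) O2 has the smaller value, so O2 is the limiting reagent.
(b) Moles of CO2 = 0.85 mol O2 × (3/5) = 0.51 mol; mass = 0.51 mol × 44.01 g/mol = 22.45 g
(c) C3H8 consumed = 0.85 × (1/5) = 0.17 mol; remaining = 2.37015 − 0.17 = 2.20015 mol; mass = 2.20015 mol × 44.09 g/mol = 97 g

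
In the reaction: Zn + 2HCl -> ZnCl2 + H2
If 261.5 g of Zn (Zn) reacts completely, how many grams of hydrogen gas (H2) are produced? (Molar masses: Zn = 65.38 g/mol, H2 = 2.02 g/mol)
Moles of Zn = 261.5 g ÷ 65.38 g/mol = 3.99969 mol
Mole ratio: 1 mol H2 / 1 mol Zn
Moles of H2 = 3.99969 × (1/1) = 3.99969 mol
Mass of H2 = 3.99969 mol × 2.02 g/mol = 8.079 g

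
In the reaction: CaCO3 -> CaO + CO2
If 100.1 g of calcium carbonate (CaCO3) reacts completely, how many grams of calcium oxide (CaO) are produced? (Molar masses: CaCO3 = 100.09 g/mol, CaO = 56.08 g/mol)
Moles of CaCO3 = 100.1 g ÷ 100.09 g/mol = 1.0001 mol
Mole ratio: 1 mol CaO / 1 mol CaCO3
Moles of CaO = 1.0001 × (1/1) = 1.0001 mol
Mass of CaO = 1.0001 mol × 56.08 g/mol = 56.09 g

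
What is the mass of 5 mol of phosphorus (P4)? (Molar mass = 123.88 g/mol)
Mass = 5 mol × 123.88 g/mol = 619.4 g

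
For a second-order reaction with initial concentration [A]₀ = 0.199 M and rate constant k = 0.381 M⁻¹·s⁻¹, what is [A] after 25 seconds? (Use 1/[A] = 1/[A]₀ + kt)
0.0687 M

1/[A] = 1/[A]₀ + k·t = 1/0.199 + (0.381)·(25) = 5.0251 + 9.5250 = 14.5501
[A] = 1/14.5501 = 0.0687 M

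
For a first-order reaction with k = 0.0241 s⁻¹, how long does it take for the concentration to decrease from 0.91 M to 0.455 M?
28.76 s

From ln[A] = ln[A]₀ - k·t: t = ln([A]₀/[A])/k = ln(0.91/0.455)/0.0241 = ln(2.0000)/0.0241 = 0.6931/0.0241 = 28.76 s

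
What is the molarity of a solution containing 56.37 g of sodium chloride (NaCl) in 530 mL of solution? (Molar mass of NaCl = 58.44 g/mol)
Moles of NaCl = 56.37 g ÷ 58.44 g/mol = 0.964579 mol
Volume = 530 mL = 0.53 L
Molarity = 0.964579 mol ÷ 0.53 L = 1.82 M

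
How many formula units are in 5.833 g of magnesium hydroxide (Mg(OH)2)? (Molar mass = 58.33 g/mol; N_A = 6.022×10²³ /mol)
Moles = 5.833 g ÷ 58.33 g/mol = 0.1 mol
Formula units = 0.1 mol × 6.022×10²³ /mol = 6.022e+22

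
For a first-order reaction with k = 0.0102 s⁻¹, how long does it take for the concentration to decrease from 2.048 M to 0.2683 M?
199.27 s

From ln[A] = ln[A]₀ - k·t: t = ln([A]₀/[A])/k = ln(2.048/0.2683)/0.0102 = ln(7.6332)/0.0102 = 2.0325/0.0102 = 199.27 s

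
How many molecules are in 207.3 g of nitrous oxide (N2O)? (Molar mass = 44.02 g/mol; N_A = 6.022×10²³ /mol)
Moles = 207.3 g ÷ 44.02 g/mol = 4.70922 mol
Molecules = 4.70922 mol × 6.022×10²³ /mol = 2.836e+24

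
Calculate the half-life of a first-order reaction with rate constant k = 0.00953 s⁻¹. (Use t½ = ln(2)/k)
72.73 s

t½ = ln(2)/k = 0.6931/0.00953 = 72.73 s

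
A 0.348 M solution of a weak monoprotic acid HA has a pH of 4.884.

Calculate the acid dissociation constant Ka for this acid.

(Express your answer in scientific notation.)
K_a = 4.90e-10

[H⁺] = 10^(−pH) = 10^(−4.884) = 1.306e-05 M. For HA ⇌ H⁺ + A⁻, Ka = x²/(C − x) = (1.306e-05)²/(0.348 − 1.306e-05) = 4.90e-10.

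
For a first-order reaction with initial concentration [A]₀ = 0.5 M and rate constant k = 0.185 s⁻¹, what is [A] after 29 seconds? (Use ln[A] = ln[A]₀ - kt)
0.0023 M

ln[A] = ln[A]₀ - k·t = ln(0.5) - (0.185)·(29) = -0.6931 - 5.3650 = -6.0581
[A] = e^(-6.0581) = 0.0023 M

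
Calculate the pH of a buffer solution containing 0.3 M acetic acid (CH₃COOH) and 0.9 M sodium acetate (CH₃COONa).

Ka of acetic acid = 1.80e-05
pH = 5.22

pKa = -log(1.80e-05) = 4.74. pH = pKa + log([A⁻]/[HA]) = 4.74 + log(0.9/0.3)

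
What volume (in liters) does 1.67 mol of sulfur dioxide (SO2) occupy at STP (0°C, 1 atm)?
At STP, 1 mol of gas occupies 22.4 L
Volume = 1.67 mol × 22.4 L/mol = 37.41 L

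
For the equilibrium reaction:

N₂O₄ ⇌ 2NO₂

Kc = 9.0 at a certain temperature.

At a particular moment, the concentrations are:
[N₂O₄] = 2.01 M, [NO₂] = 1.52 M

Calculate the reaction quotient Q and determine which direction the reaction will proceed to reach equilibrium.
Q = 1.149, Q < K, reaction proceeds forward (toward products)

Q = ([NO₂]^2) / ([N₂O₄])
  = ((1.52)^2) / ((2.01)) = 2.3104/2.01 = 1.149
Since Q = 1.149 < Kc = 9.0, the reaction proceeds forward (toward products) to reach equilibrium.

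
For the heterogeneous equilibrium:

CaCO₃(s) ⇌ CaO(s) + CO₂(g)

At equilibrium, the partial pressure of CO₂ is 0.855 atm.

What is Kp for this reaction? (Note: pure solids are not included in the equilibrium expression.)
K_p = 0.855

Solids (CaCO₃, CaO) have activity 1 and are excluded.
Kp = P(CO₂) = 0.855.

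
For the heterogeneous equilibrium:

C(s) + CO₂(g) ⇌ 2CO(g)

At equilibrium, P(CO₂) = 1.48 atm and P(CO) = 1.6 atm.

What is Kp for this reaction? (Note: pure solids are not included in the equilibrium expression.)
K_p = 1.730

Solid C is excluded.
Kp = P(CO)²/P(CO₂) = (1.6)²/1.48 = 2.56/1.48 = 1.730.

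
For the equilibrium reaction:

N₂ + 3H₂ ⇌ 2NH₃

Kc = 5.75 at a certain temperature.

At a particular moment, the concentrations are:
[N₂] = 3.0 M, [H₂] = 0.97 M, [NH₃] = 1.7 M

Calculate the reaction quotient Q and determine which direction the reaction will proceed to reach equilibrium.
Q = 1.056, Q < K, reaction proceeds forward (toward products)

Q = ([NH₃]^2) / ([N₂] × [H₂]^3)
  = ((1.7)^2) / ((3.0)·(0.97)^3) = 2.89/2.738 = 1.056
Since Q = 1.056 < Kc = 5.75, the reaction proceeds forward (toward products) to reach equilibrium.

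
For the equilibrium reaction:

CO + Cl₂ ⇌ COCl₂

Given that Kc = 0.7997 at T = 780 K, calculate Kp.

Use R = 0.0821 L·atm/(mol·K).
K_p = 0.0125

Δn = (moles gaseous products) − (moles gaseous reactants) = -1
T = 780 K; RT = 0.0821 × 780 = 64.038
Kp = Kc·(RT)^Δn = 0.7997 × (64.038)^-1 = 0.7997 × 0.0156157 = 0.0125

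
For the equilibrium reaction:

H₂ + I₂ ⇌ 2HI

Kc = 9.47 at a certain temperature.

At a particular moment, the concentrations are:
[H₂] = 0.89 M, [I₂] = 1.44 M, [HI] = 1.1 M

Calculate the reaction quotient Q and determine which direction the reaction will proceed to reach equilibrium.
Q = 0.944, Q < K, reaction proceeds forward (toward products)

Q = ([HI]^2) / ([H₂] × [I₂])
  = ((1.1)^2) / ((0.89)·(1.44)) = 1.21/1.2816 = 0.9441
Since Q = 0.9441 < Kc = 9.47, the reaction proceeds forward (toward products) to reach equilibrium.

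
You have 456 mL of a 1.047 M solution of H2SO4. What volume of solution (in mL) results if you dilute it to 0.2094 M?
Using M₁V₁ = M₂V₂:
1.047 × 456 = 0.2094 × V₂
V₂ = (1.047 × 456) / 0.2094 = 2280 mL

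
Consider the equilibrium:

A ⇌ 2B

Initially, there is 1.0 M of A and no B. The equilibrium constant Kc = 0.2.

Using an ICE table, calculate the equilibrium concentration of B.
[B] = 0.400 M

ICE: [A] = 1.0 − x, [B] = 2x.
Kc = (2x)²/(1.0 − x) = 0.2 ⇒ 4x² + 0.2x − 0.2 = 0.
x = (−0.2 + √(0.2² + 4·4·0.2))/(2·4) = (−0.2 + √3.24)/8 = 0.2.
[B] = 2x = 0.400 M.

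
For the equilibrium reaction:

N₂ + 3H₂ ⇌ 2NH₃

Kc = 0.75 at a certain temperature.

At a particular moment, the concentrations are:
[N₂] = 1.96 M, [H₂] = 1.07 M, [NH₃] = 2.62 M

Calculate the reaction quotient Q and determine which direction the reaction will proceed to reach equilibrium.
Q = 2.859, Q > K, reaction proceeds reverse (toward reactants)

Q = ([NH₃]^2) / ([N₂] × [H₂]^3)
  = ((2.62)^2) / ((1.96)·(1.07)^3) = 6.8644/2.4011 = 2.859
Since Q = 2.859 > Kc = 0.75, the reaction proceeds reverse (toward reactants) to reach equilibrium.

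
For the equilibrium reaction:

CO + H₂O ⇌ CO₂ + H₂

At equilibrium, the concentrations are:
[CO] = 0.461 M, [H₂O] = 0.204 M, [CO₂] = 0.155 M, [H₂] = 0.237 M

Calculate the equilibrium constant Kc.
K_c = 0.3906

Kc = ([CO₂] × [H₂]) / ([CO] × [H₂O])
   = ((0.155)·(0.237)) / ((0.461)·(0.204))
   = 0.036735 / 0.094044 = 0.3906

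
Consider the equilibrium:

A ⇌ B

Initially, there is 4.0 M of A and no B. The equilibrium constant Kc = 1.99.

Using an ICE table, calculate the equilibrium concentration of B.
[B] = 2.662 M

ICE: [A] = 4.0 − x, [B] = x.
Kc = x/(4.0 − x) = 1.99 ⇒ x = 1.99·4.0/(1 + 1.99) = 7.96/2.99 = 2.662.
[B] = x = 2.662 M.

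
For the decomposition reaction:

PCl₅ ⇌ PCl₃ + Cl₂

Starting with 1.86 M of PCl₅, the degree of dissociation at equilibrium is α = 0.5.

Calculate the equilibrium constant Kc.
K_c = 0.9300

x = α·[A]₀ = 0.5 × 1.86 = 0.93 M dissociated.
At eq: [PCl₅] = 1.86 − 0.93 = 0.93 M; [PCl₃] = [Cl₂] = x = 0.93 M.
Kc = [PCl₃][Cl₂]/[PCl₅] = (0.93)²/0.93 = 0.93.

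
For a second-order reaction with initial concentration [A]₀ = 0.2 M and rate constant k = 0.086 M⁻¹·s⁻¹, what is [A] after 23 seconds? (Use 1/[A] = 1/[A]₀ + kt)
0.1433 M

1/[A] = 1/[A]₀ + k·t = 1/0.2 + (0.086)·(23) = 5.0000 + 1.9780 = 6.9780
[A] = 1/6.9780 = 0.1433 M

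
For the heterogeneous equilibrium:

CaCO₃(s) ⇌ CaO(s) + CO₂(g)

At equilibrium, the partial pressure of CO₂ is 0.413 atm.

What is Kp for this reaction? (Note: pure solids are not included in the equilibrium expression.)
K_p = 0.413

Solids (CaCO₃, CaO) have activity 1 and are excluded.
Kp = P(CO₂) = 0.413.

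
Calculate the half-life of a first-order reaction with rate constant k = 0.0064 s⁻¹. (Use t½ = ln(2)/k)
108.30 s

t½ = ln(2)/k = 0.6931/0.0064 = 108.30 s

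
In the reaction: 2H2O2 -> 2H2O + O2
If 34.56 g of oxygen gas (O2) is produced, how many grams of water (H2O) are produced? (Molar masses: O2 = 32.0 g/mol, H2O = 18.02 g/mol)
Moles of O2 = 34.56 g ÷ 32.0 g/mol = 1.08 mol
Mole ratio: 2 mol H2O / 1 mol O2
Moles of H2O = 1.08 × (2/1) = 2.16 mol
Mass of H2O = 2.16 mol × 18.02 g/mol = 38.92 g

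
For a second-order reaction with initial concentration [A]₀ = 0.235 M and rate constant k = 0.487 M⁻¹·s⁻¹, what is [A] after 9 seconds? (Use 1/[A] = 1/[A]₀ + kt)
0.1158 M

1/[A] = 1/[A]₀ + k·t = 1/0.235 + (0.487)·(9) = 4.2553 + 4.3830 = 8.6383
[A] = 1/8.6383 = 0.1158 M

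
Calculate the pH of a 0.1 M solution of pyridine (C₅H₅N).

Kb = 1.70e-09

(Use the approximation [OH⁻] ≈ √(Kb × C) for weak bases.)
pH = 9.12

[OH⁻] = √(Kb × C) = √(1.70e-09 × 0.1) = 1.3038e-05. pOH = 4.88, pH = 14 - pOH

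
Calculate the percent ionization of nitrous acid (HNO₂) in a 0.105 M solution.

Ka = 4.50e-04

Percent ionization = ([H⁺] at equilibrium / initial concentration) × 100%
Percent ionization = 6.34%

Let x = [H⁺]. Ka = x²/(C - x) ⇒ x² + (4.50e-04)x - (4.50e-04)(0.105) = 0. x = 6.6525e-03. Percent = (6.6525e-03/0.105) × 100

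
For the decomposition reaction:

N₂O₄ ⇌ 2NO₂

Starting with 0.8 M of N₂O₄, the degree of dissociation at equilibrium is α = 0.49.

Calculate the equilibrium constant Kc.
K_c = 1.5065

x = α·[A]₀ = 0.49 × 0.8 = 0.392 M dissociated.
At eq: [N₂O₄] = 0.8 − 0.392 = 0.408 M; [NO₂] = 2x = 0.784 M.
Kc = [NO₂]²/[N₂O₄] = (0.784)²/0.408 = 1.507.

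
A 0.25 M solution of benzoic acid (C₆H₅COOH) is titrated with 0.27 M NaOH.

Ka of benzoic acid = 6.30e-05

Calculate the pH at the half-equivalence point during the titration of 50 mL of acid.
pH = pKa = 4.20

At the half-equivalence point, [HA] = [A⁻], so by Henderson–Hasselbalch pH = pKa + log(1) = pKa.
pKa = −log(6.30e-05) = 4.20.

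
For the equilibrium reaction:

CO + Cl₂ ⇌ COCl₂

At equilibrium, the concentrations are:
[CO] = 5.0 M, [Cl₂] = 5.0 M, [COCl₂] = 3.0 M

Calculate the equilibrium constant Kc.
K_c = 0.1200

Kc = ([COCl₂]) / ([CO] × [Cl₂])
   = ((3.0)) / ((5.0)·(5.0))
   = 3 / 25 = 0.1200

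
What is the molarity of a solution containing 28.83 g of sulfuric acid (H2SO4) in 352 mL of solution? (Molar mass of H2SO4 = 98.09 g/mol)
Moles of H2SO4 = 28.83 g ÷ 98.09 g/mol = 0.293914 mol
Volume = 352 mL = 0.352 L
Molarity = 0.293914 mol ÷ 0.352 L = 0.835 M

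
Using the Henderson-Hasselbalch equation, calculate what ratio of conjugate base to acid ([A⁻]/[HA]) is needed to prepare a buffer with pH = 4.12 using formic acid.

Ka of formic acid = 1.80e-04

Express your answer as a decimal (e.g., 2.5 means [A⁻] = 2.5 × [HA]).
[A⁻]/[HA] = 2.373

pKa = −log(1.80e-04) = 3.7447. pH = pKa + log([A⁻]/[HA]). 4.12 = 3.7447 + log(ratio). log(ratio) = 4.12 − 3.7447 = 0.3753. ratio = 10^(0.3753) = 2.373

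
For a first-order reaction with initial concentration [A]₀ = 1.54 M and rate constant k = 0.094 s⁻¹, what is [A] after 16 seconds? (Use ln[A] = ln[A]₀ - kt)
0.3422 M

ln[A] = ln[A]₀ - k·t = ln(1.54) - (0.094)·(16) = 0.4318 - 1.5040 = -1.0722
[A] = e^(-1.0722) = 0.3422 M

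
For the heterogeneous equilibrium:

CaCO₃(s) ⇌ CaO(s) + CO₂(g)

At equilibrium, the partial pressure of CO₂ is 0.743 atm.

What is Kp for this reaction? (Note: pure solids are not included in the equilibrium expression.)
K_p = 0.743

Solids (CaCO₃, CaO) have activity 1 and are excluded.
Kp = P(CO₂) = 0.743.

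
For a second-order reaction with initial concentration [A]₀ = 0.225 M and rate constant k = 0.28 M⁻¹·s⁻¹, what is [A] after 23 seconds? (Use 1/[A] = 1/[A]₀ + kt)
0.0919 M

1/[A] = 1/[A]₀ + k·t = 1/0.225 + (0.28)·(23) = 4.4444 + 6.4400 = 10.8844
[A] = 1/10.8844 = 0.0919 M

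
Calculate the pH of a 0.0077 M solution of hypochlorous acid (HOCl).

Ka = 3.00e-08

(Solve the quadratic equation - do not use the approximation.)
pH = 4.82

x² + Ka×x - Ka×C = 0. Using quadratic formula: [H⁺] = 1.5184e-05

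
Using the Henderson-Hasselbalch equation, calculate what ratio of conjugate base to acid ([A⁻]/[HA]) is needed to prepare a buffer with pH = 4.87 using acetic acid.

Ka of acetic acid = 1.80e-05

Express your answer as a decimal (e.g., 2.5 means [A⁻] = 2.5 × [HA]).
[A⁻]/[HA] = 1.334

pKa = −log(1.80e-05) = 4.7447. pH = pKa + log([A⁻]/[HA]). 4.87 = 4.7447 + log(ratio). log(ratio) = 4.87 − 4.7447 = 0.1253. ratio = 10^(0.1253) = 1.334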